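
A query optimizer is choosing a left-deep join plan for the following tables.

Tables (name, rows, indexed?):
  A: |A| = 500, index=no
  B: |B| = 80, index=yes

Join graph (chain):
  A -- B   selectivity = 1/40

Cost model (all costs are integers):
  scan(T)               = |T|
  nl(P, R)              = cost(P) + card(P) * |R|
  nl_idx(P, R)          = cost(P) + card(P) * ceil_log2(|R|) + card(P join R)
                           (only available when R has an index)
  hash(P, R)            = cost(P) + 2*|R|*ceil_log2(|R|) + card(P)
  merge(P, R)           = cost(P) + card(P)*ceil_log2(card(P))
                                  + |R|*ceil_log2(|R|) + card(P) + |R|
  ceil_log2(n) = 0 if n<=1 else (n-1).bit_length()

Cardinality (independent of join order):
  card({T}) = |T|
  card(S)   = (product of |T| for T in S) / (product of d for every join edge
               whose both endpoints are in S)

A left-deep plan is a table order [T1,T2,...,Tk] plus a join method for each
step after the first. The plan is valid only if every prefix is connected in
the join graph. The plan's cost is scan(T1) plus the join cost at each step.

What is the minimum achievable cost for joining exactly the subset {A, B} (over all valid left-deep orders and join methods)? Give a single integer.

2120

Selinger DP over subsets of {A,B}:
  {A}: scan cost=500, card=500
  {B}: scan cost=80, card=80
  {AB}: card=1000; try (B,hash)→2120, (B,nl_idx)→5000, (A,merge)→5720, (B,merge)→6140, (A,hash)→9160, (A,nl)→40080 …(+1); best=2120 via (B,hash)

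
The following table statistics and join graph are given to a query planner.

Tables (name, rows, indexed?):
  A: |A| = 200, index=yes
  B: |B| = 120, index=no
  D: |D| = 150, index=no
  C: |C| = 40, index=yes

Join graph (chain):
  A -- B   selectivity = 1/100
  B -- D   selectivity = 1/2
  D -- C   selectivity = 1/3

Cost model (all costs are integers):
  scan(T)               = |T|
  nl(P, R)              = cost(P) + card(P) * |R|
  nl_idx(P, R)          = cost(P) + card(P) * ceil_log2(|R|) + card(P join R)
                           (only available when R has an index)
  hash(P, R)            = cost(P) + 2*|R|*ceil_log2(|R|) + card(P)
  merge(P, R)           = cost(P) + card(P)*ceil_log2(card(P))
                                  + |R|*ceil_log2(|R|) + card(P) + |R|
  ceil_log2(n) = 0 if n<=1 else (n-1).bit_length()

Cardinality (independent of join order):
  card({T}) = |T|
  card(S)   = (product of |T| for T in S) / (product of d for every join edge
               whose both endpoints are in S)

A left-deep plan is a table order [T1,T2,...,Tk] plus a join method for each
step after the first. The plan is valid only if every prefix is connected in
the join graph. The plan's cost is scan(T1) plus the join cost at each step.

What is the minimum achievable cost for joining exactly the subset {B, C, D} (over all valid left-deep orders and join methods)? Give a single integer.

4460

Selinger DP over subsets of {B,C,D}:
  {B}: scan cost=120, card=120
  {D}: scan cost=150, card=150
  {C}: scan cost=40, card=40
  {BD}: card=9000; try (B,hash)→1980, (D,merge)→2430, (B,merge)→2460, (D,hash)→2640, (D,nl)→18120, (B,nl)→18150; best=1980 via (B,hash)
  {CD}: card=2000; try (C,hash)→780, (D,merge)→1670, (C,merge)→1780, (D,hash)→2480, (C,nl_idx)→3050, (D,nl)→6040 …(+1); best=780 via (C,hash)
  {BCD}: card=120000; try (B,hash)→4460, (C,hash)→11460, (B,merge)→25740, (C,merge)→137260, (C,nl_idx)→175980, (B,nl)→240780 …(+1); best=4460 via (B,hash)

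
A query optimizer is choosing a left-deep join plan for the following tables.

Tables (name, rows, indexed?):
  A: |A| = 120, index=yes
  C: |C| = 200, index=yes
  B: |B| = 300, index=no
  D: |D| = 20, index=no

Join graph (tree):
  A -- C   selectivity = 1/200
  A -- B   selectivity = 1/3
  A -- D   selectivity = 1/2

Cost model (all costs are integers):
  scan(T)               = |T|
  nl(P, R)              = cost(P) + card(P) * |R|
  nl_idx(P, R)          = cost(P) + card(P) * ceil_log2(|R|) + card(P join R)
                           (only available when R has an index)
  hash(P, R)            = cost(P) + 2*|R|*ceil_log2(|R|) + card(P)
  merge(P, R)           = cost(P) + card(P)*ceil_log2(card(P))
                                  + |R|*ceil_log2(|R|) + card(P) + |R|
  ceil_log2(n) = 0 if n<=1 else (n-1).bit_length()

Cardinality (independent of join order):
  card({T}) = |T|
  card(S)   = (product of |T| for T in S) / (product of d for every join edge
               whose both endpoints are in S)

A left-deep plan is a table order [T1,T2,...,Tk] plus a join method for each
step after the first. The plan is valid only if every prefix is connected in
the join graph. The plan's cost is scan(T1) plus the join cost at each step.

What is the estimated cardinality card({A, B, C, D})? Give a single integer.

Tables in S: A(120), B(300), C(200), D(20)
Edges inside S: A-C(d=200), A-B(d=3), A-D(d=2)
numerator = 120 * 300 * 200 * 20 = 144000000
denominator = 200 * 3 * 2 = 1200
card(S) = 144000000 / 1200 = 120000

120000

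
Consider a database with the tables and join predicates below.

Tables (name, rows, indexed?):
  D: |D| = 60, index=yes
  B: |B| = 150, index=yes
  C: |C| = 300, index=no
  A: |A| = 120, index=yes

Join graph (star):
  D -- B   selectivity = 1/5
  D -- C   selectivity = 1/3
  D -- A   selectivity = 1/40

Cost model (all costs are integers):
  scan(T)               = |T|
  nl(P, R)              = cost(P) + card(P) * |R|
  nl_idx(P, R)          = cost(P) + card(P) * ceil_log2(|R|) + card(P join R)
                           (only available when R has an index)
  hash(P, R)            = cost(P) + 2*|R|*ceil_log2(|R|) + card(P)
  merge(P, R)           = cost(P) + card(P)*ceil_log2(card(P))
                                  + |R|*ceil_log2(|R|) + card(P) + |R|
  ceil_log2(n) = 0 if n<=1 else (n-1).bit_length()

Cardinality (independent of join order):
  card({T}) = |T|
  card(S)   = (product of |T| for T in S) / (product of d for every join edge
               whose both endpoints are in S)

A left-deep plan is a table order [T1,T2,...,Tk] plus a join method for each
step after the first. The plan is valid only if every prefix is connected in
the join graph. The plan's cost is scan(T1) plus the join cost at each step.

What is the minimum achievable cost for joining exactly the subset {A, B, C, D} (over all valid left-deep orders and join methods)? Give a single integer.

14040

Selinger DP over subsets of {A,B,C,D}:
  {D}: scan cost=60, card=60
  {B}: scan cost=150, card=150
  {C}: scan cost=300, card=300
  {A}: scan cost=120, card=120
  {BD}: card=1800; try (D,hash)→1020, (B,merge)→1830, (D,merge)→1920, (B,nl_idx)→2340, (B,hash)→2520, (D,nl_idx)→2850 …(+2); best=1020 via (D,hash)
  {CD}: card=6000; try (D,hash)→1320, (C,merge)→3480, (D,merge)→3720, (C,hash)→5520, (D,nl_idx)→8100, (C,nl)→18060 …(+1); best=1320 via (D,hash)
  {AD}: card=180; try (A,nl_idx)→660, (D,hash)→960, (D,nl_idx)→1020, (A,merge)→1440, (D,merge)→1500, (A,hash)→1800 …(+2); best=660 via (A,nl_idx)
  {BCD}: card=180000; try (C,hash)→8220, (B,hash)→9720, (C,merge)→25620, (B,merge)→86670, (B,nl_idx)→229320, (C,nl)→541020 …(+1); best=8220 via (C,hash)
  {ABD}: card=5400; try (B,hash)→3240, (B,merge)→3630, (A,hash)→4500, (B,nl_idx)→7500, (A,nl_idx)→19020, (A,merge)→23580 …(+2); best=3240 via (B,hash)
  {ACD}: card=18000; try (C,merge)→5280, (C,hash)→6240, (A,hash)→9000, (C,nl)→54660, (A,nl_idx)→61320, (A,merge)→86280 …(+1); best=5280 via (C,merge)
  {ABCD}: card=540000; try (C,hash)→14040, (B,hash)→25680, (C,merge)→81840, (A,hash)→189900, (B,merge)→294630, (B,nl_idx)→689280 …(+5); best=14040 via (C,hash)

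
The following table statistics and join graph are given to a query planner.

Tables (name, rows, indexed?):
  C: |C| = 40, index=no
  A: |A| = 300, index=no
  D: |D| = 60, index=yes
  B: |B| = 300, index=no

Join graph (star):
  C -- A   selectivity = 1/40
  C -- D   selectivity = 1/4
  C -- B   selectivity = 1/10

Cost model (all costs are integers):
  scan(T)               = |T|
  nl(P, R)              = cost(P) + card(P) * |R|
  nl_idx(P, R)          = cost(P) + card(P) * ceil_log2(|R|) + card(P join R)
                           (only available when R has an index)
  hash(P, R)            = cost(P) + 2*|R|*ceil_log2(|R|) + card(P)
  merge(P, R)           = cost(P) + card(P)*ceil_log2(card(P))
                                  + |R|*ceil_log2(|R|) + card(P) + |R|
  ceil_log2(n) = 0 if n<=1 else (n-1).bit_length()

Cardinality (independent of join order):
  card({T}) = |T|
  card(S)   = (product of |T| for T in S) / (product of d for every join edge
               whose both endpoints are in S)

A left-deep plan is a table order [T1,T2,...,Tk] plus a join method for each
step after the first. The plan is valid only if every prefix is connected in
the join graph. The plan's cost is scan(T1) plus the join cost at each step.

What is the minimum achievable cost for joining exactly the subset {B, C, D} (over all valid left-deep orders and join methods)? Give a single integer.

Selinger DP over subsets of {B,C,D}:
  {C}: scan cost=40, card=40
  {D}: scan cost=60, card=60
  {B}: scan cost=300, card=300
  {CD}: card=600; try (C,hash)→600, (D,merge)→740, (C,merge)→760, (D,hash)→800, (D,nl_idx)→880, (D,nl)→2440 …(+1); best=600 via (C,hash)
  {BC}: card=1200; try (C,hash)→1080, (B,merge)→3320, (C,merge)→3580, (B,hash)→5480, (B,nl)→12040, (C,nl)→12300; best=1080 via (C,hash)
  {BCD}: card=18000; try (D,hash)→3000, (B,hash)→6600, (B,merge)→10200, (D,merge)→15900, (D,nl_idx)→26280, (D,nl)→73080 …(+1); best=3000 via (D,hash)

3000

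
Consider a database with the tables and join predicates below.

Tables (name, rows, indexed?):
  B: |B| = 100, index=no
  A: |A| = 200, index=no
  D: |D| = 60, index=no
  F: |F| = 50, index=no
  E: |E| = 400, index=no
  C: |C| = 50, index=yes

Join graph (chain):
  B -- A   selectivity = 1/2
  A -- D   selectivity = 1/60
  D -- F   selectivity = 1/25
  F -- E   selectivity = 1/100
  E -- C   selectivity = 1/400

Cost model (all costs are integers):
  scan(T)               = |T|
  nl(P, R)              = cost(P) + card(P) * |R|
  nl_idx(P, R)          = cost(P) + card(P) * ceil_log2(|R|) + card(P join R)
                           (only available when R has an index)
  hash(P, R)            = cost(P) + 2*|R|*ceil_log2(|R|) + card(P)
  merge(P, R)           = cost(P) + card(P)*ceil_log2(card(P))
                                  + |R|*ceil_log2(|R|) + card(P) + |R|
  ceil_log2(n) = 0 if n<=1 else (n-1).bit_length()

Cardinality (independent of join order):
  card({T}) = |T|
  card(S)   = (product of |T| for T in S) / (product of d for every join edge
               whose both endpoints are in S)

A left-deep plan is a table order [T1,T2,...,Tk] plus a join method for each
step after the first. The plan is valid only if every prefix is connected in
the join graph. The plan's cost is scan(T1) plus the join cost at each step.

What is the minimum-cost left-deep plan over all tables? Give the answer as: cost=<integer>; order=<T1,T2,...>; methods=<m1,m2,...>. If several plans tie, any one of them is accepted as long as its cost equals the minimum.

Selinger DP (subsets sized 1..n):
  {B}: scan cost=100, card=100
  {A}: scan cost=200, card=200
  {D}: scan cost=60, card=60
  {F}: scan cost=50, card=50
  {E}: scan cost=400, card=400
  {C}: scan cost=50, card=50
  {AB}: card=10000; try (B,hash)→1800, (A,merge)→2700, (B,merge)→2800, (A,hash)→3400, (A,nl)→20100, (B,nl)→20200; best=1800 via (B,hash)
  {AD}: card=200; try (D,hash)→1120, (A,merge)→2280, (D,merge)→2420, (A,hash)→3320, (A,nl)→12060, (D,nl)→12200; best=1120 via (D,hash)
  {DF}: card=120; try (F,hash)→720, (D,hash)→820, (D,merge)→820, (F,merge)→830, (D,nl)→3050, (F,nl)→3060; best=720 via (F,hash)
  {EF}: card=200; try (F,hash)→1400, (E,merge)→4400, (F,merge)→4750, (E,hash)→7300, (E,nl)→20050, (F,nl)→20400; best=1400 via (F,hash)
  {CE}: card=50; try (C,hash)→1400, (C,nl_idx)→2850, (E,merge)→4400, (C,merge)→4750, (E,hash)→7300, (E,nl)→20050 …(+1); best=1400 via (C,hash)
  {ABD}: card=10000; try (B,hash)→2720, (B,merge)→3720, (D,hash)→12520, (B,nl)→21120, (D,merge)→152220, (D,nl)→601800; best=2720 via (B,hash)
  {ADF}: card=400; try (F,hash)→1920, (F,merge)→3270, (A,merge)→3480, (A,hash)→4040, (F,nl)→11120, (A,nl)→24720; best=1920 via (F,hash)
  {DEF}: card=480; try (D,hash)→2320, (D,merge)→3620, (E,merge)→5680, (E,hash)→8040, (D,nl)→13400, (E,nl)→48720; best=2320 via (D,hash)
  {CEF}: card=25; try (F,hash)→2050, (F,merge)→2100, (C,hash)→2200, (C,nl_idx)→2625, (C,merge)→3550, (F,nl)→3900 …(+1); best=2050 via (F,hash)
  {ABDF}: card=20000; try (B,hash)→3720, (B,merge)→6720, (F,hash)→13320, (B,nl)→41920, (F,merge)→153070, (F,nl)→502720; best=3720 via (B,hash)
  {ADEF}: card=1600; try (A,hash)→6000, (A,merge)→8920, (E,hash)→9520, (E,merge)→9920, (A,nl)→98320, (E,nl)→161920; best=6000 via (A,hash)
  {CDEF}: card=60; try (D,merge)→2620, (D,hash)→2795, (C,hash)→3400, (D,nl)→3550, (C,nl_idx)→5260, (C,merge)→7470 …(+1); best=2620 via (D,merge)
  {ABDEF}: card=80000; try (B,hash)→9000, (B,merge)→26000, (E,hash)→30920, (B,nl)→166000, (E,merge)→327720, (E,nl)→8003720; best=9000 via (B,hash)
  {ACDEF}: card=200; try (A,merge)→4840, (A,hash)→5880, (C,hash)→8200, (A,nl)→14620, (C,nl_idx)→15800, (C,merge)→25550 …(+1); best=4840 via (A,merge)
  {ABCDEF}: card=10000; try (B,hash)→6440, (B,merge)→7440, (B,nl)→24840, (C,hash)→89600, (C,nl_idx)→499000, (C,merge)→1449350 …(+1); best=6440 via (B,hash)

cost=6440; order=E,C,F,D,A,B; methods=hash,hash,merge,merge,hash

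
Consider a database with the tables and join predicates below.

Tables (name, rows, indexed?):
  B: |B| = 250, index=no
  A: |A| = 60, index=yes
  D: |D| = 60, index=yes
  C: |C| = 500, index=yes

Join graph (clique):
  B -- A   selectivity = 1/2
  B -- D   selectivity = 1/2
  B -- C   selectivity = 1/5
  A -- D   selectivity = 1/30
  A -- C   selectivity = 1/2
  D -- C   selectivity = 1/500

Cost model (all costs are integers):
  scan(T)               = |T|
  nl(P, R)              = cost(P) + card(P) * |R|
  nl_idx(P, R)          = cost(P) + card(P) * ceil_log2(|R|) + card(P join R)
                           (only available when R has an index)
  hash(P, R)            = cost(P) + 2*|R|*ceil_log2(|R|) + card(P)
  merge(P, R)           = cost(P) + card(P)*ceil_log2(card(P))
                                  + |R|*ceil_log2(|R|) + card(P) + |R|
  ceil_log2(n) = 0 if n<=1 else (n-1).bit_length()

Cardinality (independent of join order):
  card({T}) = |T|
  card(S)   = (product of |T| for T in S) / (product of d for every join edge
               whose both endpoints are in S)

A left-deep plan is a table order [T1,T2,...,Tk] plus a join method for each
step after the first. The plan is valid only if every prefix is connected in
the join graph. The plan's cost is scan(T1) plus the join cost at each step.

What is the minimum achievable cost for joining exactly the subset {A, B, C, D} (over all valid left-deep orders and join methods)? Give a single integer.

3750

Selinger DP over subsets of {A,B,C,D}:
  {B}: scan cost=250, card=250
  {A}: scan cost=60, card=60
  {D}: scan cost=60, card=60
  {C}: scan cost=500, card=500
  {AB}: card=7500; try (A,hash)→1220, (B,merge)→2730, (A,merge)→2920, (B,hash)→4120, (A,nl_idx)→9250, (B,nl)→15060 …(+1); best=1220 via (A,hash)
  {BD}: card=7500; try (D,hash)→1220, (B,merge)→2730, (D,merge)→2920, (B,hash)→4120, (D,nl_idx)→9250, (B,nl)→15060 …(+1); best=1220 via (D,hash)
  {BC}: card=25000; try (B,hash)→5000, (C,merge)→7500, (B,merge)→7750, (C,hash)→9500, (C,nl_idx)→27500, (C,nl)→125250 …(+1); best=5000 via (B,hash)
  {AD}: card=120; try (D,nl_idx)→540, (A,nl_idx)→540, (D,hash)→840, (A,hash)→840, (D,merge)→900, (A,merge)→900 …(+2); best=540 via (D,nl_idx)
  {AC}: card=15000; try (A,hash)→1720, (C,merge)→5480, (A,merge)→5920, (C,hash)→9120, (C,nl_idx)→15600, (A,nl_idx)→18500 …(+2); best=1720 via (A,hash)
  {CD}: card=60; try (C,nl_idx)→660, (D,hash)→1720, (D,nl_idx)→3560, (C,merge)→5480, (D,merge)→5920, (C,hash)→9120 …(+2); best=660 via (C,nl_idx)
  {ABD}: card=7500; try (B,merge)→3750, (B,hash)→4660, (D,hash)→9440, (A,hash)→9440, (B,nl)→30540, (D,nl_idx)→53720 …(+5); best=3750 via (B,merge)
  {ABC}: card=375000; try (C,hash)→17720, (B,hash)→20720, (A,hash)→30720, (C,merge)→111220, (B,merge)→228970, (A,merge)→405420 …(+5); best=17720 via (C,hash)
  {BCD}: card=1500; try (B,merge)→3330, (B,hash)→4720, (B,nl)→15660, (C,hash)→17720, (D,hash)→30720, (C,nl_idx)→70220 …(+5); best=3330 via (B,merge)
  {ACD}: card=60; try (A,nl_idx)→1080, (A,hash)→1440, (A,merge)→1500, (C,nl_idx)→1680, (A,nl)→4260, (C,merge)→6500 …(+6); best=1080 via (A,nl_idx)
  {ABCD}: card=750; try (B,merge)→3750, (B,hash)→5140, (A,hash)→5550, (A,nl_idx)→13080, (B,nl)→16080, (C,hash)→20250 …(+9); best=3750 via (B,merge)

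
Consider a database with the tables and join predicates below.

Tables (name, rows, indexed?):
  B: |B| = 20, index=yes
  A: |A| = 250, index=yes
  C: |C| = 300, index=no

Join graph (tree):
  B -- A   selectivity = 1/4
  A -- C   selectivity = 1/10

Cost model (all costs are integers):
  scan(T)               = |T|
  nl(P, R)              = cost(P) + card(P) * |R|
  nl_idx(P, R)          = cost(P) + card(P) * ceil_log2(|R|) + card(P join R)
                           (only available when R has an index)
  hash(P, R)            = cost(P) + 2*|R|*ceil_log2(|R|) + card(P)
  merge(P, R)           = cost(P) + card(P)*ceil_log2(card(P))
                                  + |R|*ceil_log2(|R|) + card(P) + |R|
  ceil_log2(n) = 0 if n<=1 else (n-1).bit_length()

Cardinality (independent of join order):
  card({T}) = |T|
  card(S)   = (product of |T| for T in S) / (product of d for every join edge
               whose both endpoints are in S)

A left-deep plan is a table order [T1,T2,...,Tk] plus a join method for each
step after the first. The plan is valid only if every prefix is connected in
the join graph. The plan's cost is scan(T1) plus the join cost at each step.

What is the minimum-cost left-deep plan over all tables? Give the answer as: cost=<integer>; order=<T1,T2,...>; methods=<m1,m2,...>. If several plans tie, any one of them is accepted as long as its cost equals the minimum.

Selinger DP (subsets sized 1..n):
  {B}: scan cost=20, card=20
  {A}: scan cost=250, card=250
  {C}: scan cost=300, card=300
  {AB}: card=1250; try (B,hash)→700, (A,nl_idx)→1430, (A,merge)→2390, (B,merge)→2620, (B,nl_idx)→2750, (A,hash)→4040 …(+2); best=700 via (B,hash)
  {AC}: card=7500; try (A,hash)→4600, (C,merge)→5500, (A,merge)→5550, (C,hash)→5900, (A,nl_idx)→10200, (C,nl)→75250 …(+1); best=4600 via (A,hash)
  {ABC}: card=37500; try (C,hash)→7350, (B,hash)→12300, (C,merge)→18700, (B,nl_idx)→79600, (B,merge)→109720, (B,nl)→154600 …(+1); best=7350 via (C,hash)

cost=7350; order=A,B,C; methods=hash,hash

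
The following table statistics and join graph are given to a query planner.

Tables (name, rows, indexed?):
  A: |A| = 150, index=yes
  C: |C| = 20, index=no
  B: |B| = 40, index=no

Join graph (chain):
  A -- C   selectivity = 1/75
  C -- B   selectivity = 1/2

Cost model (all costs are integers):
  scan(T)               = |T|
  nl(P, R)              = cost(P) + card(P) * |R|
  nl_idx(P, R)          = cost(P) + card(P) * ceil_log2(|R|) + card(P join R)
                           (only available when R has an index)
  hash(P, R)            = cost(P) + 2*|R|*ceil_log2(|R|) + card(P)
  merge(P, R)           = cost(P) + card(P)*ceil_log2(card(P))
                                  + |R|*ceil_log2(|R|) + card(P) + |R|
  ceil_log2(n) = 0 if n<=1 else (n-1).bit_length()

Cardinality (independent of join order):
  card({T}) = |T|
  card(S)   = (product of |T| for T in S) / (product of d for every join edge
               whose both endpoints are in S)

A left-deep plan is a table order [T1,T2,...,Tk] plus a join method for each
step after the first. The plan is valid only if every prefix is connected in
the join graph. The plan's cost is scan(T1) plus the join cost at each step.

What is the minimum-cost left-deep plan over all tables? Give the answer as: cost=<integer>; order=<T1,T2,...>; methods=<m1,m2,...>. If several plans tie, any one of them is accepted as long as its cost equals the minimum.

cost=740; order=C,A,B; methods=nl_idx,hash

Selinger DP (subsets sized 1..n):
  {A}: scan cost=150, card=150
  {C}: scan cost=20, card=20
  {B}: scan cost=40, card=40
  {AC}: card=40; try (A,nl_idx)→220, (C,hash)→500, (A,merge)→1490, (C,merge)→1620, (A,hash)→2440, (A,nl)→3020 …(+1); best=220 via (A,nl_idx)
  {BC}: card=400; try (C,hash)→280, (B,merge)→420, (C,merge)→440, (B,hash)→520, (B,nl)→820, (C,nl)→840; best=280 via (C,hash)
  {ABC}: card=800; try (B,hash)→740, (B,merge)→780, (B,nl)→1820, (A,hash)→3080, (A,nl_idx)→4280, (A,merge)→5630 …(+1); best=740 via (B,hash)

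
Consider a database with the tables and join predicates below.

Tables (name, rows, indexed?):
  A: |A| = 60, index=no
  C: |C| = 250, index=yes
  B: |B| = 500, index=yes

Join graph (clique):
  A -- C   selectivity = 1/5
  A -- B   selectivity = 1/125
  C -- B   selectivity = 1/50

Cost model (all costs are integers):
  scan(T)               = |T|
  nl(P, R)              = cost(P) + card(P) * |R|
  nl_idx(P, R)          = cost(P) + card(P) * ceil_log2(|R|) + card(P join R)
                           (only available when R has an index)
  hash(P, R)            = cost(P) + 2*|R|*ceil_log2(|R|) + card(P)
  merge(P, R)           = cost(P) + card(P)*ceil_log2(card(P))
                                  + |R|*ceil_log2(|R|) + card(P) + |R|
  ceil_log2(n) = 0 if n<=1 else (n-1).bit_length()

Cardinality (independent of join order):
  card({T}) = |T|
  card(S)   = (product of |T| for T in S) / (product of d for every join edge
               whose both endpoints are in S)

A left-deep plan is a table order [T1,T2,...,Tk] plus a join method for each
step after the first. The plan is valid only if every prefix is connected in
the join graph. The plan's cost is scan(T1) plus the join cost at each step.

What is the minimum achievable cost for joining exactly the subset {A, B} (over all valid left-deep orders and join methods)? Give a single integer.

Selinger DP over subsets of {A,B}:
  {A}: scan cost=60, card=60
  {B}: scan cost=500, card=500
  {AB}: card=240; try (B,nl_idx)→840, (A,hash)→1720, (B,merge)→5480, (A,merge)→5920, (B,hash)→9120, (B,nl)→30060 …(+1); best=840 via (B,nl_idx)

840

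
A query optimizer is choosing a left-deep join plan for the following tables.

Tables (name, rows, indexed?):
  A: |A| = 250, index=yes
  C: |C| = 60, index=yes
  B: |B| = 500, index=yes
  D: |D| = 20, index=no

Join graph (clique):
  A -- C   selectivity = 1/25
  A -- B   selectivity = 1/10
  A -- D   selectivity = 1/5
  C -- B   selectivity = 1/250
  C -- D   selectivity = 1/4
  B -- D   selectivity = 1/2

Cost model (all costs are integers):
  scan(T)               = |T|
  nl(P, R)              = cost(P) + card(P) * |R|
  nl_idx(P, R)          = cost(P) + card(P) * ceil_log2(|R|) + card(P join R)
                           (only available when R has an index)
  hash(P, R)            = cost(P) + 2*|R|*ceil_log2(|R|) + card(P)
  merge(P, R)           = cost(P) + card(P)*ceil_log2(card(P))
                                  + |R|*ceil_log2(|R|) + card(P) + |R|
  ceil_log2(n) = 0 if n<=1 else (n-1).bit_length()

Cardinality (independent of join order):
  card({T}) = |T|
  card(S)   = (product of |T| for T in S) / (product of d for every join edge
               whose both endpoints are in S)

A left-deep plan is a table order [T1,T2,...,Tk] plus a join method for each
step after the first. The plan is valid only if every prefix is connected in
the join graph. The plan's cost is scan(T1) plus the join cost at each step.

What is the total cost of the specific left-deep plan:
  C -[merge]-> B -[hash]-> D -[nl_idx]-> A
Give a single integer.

step 1: scan C: cost=60, card=60
step 2: join B via merge
    card(P join B) = 60*500/(250) = 120
    cost = 60 + 60*6 + 500*9 + 60 + 500 = 5480
step 3: join D via hash
    card(P join D) = 120*20/(4*2) = 300
    cost = 5480 + 2*20*5 + 120 = 5800
step 4: join A via nl_idx
    card(P join A) = 300*250/(25*10*5) = 60
    cost = 5800 + 300*8 + 60 = 8260

8260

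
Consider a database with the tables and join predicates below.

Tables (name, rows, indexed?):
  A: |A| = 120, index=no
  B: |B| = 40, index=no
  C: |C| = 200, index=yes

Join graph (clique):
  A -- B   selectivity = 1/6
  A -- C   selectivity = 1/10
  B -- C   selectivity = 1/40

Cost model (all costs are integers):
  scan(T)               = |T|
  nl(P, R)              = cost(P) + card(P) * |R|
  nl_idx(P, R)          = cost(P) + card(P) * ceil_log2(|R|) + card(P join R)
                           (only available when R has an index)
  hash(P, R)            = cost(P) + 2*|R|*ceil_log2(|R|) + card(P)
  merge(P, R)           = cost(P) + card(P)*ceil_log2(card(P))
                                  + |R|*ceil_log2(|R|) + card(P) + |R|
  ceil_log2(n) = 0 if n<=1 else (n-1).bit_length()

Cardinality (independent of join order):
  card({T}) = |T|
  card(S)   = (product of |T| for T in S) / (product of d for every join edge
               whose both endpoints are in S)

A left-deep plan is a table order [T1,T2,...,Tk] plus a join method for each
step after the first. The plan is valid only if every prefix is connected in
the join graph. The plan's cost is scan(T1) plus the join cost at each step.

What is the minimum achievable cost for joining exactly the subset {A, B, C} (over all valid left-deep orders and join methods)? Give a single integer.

2440

Selinger DP over subsets of {A,B,C}:
  {A}: scan cost=120, card=120
  {B}: scan cost=40, card=40
  {C}: scan cost=200, card=200
  {AB}: card=800; try (B,hash)→720, (A,merge)→1280, (B,merge)→1360, (A,hash)→1760, (A,nl)→4840, (B,nl)→4920; best=720 via (B,hash)
  {AC}: card=2400; try (A,hash)→2080, (C,merge)→2880, (A,merge)→2960, (C,hash)→3440, (C,nl_idx)→3480, (C,nl)→24120 …(+1); best=2080 via (A,hash)
  {BC}: card=200; try (C,nl_idx)→560, (B,hash)→880, (C,merge)→2120, (B,merge)→2280, (C,hash)→3280, (C,nl)→8040 …(+1); best=560 via (C,nl_idx)
  {ABC}: card=400; try (A,hash)→2440, (A,merge)→3320, (C,hash)→4720, (B,hash)→4960, (C,nl_idx)→7520, (C,merge)→11320 …(+4); best=2440 via (A,hash)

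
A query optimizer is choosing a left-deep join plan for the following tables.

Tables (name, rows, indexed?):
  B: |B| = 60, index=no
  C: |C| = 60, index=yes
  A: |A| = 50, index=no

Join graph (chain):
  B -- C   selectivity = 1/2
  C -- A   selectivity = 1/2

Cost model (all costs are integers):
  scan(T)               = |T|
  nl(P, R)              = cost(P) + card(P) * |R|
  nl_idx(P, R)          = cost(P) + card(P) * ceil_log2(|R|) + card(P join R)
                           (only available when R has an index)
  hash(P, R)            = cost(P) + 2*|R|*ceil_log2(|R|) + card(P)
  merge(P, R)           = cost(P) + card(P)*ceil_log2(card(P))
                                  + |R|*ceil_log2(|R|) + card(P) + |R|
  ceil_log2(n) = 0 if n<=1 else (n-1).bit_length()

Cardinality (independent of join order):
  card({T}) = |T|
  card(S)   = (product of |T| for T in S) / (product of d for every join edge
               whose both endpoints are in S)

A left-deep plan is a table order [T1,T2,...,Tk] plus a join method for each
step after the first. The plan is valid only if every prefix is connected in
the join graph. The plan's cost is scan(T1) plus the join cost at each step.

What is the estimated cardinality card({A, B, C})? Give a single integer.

45000

Tables in S: A(50), B(60), C(60)
Edges inside S: B-C(d=2), C-A(d=2)
numerator = 50 * 60 * 60 = 180000
denominator = 2 * 2 = 4
card(S) = 180000 / 4 = 45000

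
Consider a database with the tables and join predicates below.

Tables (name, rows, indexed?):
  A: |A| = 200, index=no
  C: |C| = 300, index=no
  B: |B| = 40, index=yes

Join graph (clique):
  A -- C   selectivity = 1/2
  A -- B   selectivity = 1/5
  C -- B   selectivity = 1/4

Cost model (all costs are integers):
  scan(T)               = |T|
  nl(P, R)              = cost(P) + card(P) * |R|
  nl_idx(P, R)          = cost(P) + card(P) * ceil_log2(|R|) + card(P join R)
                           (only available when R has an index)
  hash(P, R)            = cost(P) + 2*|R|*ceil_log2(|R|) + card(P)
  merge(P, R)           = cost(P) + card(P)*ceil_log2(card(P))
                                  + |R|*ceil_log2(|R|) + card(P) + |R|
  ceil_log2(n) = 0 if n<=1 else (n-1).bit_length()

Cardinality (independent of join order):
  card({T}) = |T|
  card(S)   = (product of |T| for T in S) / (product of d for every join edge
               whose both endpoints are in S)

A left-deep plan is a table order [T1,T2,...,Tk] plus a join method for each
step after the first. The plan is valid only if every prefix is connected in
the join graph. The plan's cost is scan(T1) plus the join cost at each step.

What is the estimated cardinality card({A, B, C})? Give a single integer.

Tables in S: A(200), B(40), C(300)
Edges inside S: A-C(d=2), A-B(d=5), C-B(d=4)
numerator = 200 * 40 * 300 = 2400000
denominator = 2 * 5 * 4 = 40
card(S) = 2400000 / 40 = 60000

60000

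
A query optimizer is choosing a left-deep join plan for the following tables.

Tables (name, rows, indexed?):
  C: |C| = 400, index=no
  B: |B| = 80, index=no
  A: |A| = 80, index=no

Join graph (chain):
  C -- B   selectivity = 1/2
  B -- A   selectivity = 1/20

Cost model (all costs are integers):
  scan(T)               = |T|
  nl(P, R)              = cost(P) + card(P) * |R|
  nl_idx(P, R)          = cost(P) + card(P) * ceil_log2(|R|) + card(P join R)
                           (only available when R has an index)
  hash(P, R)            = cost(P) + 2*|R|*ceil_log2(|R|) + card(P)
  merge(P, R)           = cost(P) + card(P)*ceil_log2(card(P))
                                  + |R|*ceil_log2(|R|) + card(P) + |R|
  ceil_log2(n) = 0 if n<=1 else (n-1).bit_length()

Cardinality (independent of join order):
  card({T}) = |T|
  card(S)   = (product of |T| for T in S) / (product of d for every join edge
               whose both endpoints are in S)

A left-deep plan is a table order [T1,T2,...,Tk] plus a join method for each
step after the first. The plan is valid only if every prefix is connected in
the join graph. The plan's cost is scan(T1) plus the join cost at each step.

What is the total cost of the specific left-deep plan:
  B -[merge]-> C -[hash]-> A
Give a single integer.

21840

step 1: scan B: cost=80, card=80
step 2: join C via merge
    card(P join C) = 80*400/(2) = 16000
    cost = 80 + 80*7 + 400*9 + 80 + 400 = 4720
step 3: join A via hash
    card(P join A) = 16000*80/(20) = 64000
    cost = 4720 + 2*80*7 + 16000 = 21840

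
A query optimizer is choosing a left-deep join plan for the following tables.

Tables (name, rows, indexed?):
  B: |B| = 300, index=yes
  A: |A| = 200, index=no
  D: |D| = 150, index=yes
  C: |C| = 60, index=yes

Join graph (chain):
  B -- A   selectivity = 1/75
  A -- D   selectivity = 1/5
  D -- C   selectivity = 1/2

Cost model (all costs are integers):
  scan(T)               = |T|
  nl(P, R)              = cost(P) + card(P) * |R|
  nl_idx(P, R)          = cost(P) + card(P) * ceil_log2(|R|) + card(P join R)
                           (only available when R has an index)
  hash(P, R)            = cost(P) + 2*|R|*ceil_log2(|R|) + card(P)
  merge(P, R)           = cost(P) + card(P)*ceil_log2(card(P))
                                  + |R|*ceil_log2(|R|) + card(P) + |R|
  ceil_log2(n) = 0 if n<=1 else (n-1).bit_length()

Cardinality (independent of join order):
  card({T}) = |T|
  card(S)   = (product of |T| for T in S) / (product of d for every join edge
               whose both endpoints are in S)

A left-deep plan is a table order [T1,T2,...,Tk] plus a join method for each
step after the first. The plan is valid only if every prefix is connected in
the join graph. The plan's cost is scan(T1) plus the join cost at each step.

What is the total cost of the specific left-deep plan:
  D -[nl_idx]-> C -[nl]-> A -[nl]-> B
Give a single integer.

54905550

step 1: scan D: cost=150, card=150
step 2: join C via nl_idx
    card(P join C) = 150*60/(2) = 4500
    cost = 150 + 150*6 + 4500 = 5550
step 3: join A via nl
    card(P join A) = 4500*200/(5) = 180000
    cost = 5550 + 4500*200 = 905550
step 4: join B via nl
    card(P join B) = 180000*300/(75) = 720000
    cost = 905550 + 180000*300 = 54905550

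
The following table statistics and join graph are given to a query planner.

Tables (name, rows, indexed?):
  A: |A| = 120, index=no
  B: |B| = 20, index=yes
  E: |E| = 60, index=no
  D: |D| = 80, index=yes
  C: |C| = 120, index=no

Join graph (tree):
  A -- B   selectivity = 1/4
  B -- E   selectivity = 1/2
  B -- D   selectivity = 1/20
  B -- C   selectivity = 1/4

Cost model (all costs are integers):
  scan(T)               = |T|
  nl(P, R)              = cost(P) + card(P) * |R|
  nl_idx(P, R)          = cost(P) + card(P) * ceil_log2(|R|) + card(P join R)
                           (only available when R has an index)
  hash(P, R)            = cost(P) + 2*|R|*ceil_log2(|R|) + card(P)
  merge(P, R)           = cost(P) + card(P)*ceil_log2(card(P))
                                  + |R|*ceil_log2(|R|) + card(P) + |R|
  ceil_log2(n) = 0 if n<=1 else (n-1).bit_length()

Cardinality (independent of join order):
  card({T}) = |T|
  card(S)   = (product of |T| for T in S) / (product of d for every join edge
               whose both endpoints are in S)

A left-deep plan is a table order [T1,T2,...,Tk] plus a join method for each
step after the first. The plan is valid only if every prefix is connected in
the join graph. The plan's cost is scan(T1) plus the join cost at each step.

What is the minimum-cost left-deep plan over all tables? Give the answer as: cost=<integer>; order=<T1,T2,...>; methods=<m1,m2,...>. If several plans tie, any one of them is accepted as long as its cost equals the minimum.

cost=78640; order=B,D,A,C,E; methods=nl_idx,merge,hash,hash

Selinger DP (subsets sized 1..n):
  {A}: scan cost=120, card=120
  {B}: scan cost=20, card=20
  {E}: scan cost=60, card=60
  {D}: scan cost=80, card=80
  {C}: scan cost=120, card=120
  {AB}: card=600; try (B,hash)→440, (A,merge)→1100, (B,merge)→1200, (B,nl_idx)→1320, (A,hash)→1720, (A,nl)→2420 …(+1); best=440 via (B,hash)
  {BE}: card=600; try (B,hash)→320, (E,merge)→560, (B,merge)→600, (E,hash)→760, (B,nl_idx)→960, (E,nl)→1220 …(+1); best=320 via (B,hash)
  {BD}: card=80; try (D,nl_idx)→240, (B,hash)→360, (B,nl_idx)→560, (D,merge)→780, (B,merge)→840, (D,hash)→1160 …(+2); best=240 via (D,nl_idx)
  {BC}: card=600; try (B,hash)→440, (C,merge)→1100, (B,merge)→1200, (B,nl_idx)→1320, (C,hash)→1720, (C,nl)→2420 …(+1); best=440 via (B,hash)
  {ABE}: card=18000; try (E,hash)→1760, (A,hash)→2600, (E,merge)→7460, (A,merge)→7880, (E,nl)→36440, (A,nl)→72320; best=1760 via (E,hash)
  {ABD}: card=2400; try (A,merge)→1840, (A,hash)→2000, (D,hash)→2160, (D,nl_idx)→7040, (D,merge)→7680, (A,nl)→9840 …(+1); best=1840 via (A,merge)
  {ABC}: card=18000; try (C,hash)→2720, (A,hash)→2720, (C,merge)→8000, (A,merge)→8000, (C,nl)→72440, (A,nl)→72440; best=2720 via (C,hash)
  {BDE}: card=2400; try (E,hash)→1040, (E,merge)→1300, (D,hash)→2040, (E,nl)→5040, (D,nl_idx)→6920, (D,merge)→7560 …(+1); best=1040 via (E,hash)
  {BCE}: card=18000; try (E,hash)→1760, (C,hash)→2600, (E,merge)→7460, (C,merge)→7880, (E,nl)→36440, (C,nl)→72320; best=1760 via (E,hash)
  {BCD}: card=2400; try (C,merge)→1840, (C,hash)→2000, (D,hash)→2160, (D,nl_idx)→7040, (D,merge)→7680, (C,nl)→9840 …(+1); best=1840 via (C,merge)
  {ABDE}: card=72000; try (E,hash)→4960, (A,hash)→5120, (D,hash)→20880, (A,merge)→33200, (E,merge)→33460, (E,nl)→145840 …(+4); best=4960 via (E,hash)
  {ABCE}: card=540000; try (E,hash)→21440, (C,hash)→21440, (A,hash)→21440, (C,merge)→290720, (A,merge)→290720, (E,merge)→291140 …(+3); best=21440 via (E,hash)
  {ABCD}: card=72000; try (C,hash)→5920, (A,hash)→5920, (D,hash)→21840, (C,merge)→34000, (A,merge)→34000, (D,nl_idx)→200720 …(+4); best=5920 via (C,hash)
  {BCDE}: card=72000; try (E,hash)→4960, (C,hash)→5120, (D,hash)→20880, (C,merge)→33200, (E,merge)→33460, (E,nl)→145840 …(+4); best=4960 via (E,hash)
  {ABCDE}: card=2160000; try (E,hash)→78640, (C,hash)→78640, (A,hash)→78640, (D,hash)→562560, (C,merge)→1301920, (A,merge)→1301920 …(+7); best=78640 via (E,hash)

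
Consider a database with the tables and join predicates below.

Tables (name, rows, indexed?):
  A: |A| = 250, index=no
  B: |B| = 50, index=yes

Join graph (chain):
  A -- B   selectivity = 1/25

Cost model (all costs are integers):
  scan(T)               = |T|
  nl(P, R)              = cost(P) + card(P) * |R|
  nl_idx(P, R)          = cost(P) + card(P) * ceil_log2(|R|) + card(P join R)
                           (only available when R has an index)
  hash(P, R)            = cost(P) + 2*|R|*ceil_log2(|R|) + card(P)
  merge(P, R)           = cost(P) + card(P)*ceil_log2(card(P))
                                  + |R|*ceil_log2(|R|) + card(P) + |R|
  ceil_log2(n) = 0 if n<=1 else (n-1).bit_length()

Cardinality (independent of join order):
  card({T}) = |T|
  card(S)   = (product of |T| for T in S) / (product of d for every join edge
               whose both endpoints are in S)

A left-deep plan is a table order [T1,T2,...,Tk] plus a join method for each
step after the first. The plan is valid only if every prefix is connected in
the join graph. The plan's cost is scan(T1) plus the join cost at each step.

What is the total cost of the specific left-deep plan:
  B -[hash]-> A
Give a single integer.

step 1: scan B: cost=50, card=50
step 2: join A via hash
    card(P join A) = 50*250/(25) = 500
    cost = 50 + 2*250*8 + 50 = 4100

4100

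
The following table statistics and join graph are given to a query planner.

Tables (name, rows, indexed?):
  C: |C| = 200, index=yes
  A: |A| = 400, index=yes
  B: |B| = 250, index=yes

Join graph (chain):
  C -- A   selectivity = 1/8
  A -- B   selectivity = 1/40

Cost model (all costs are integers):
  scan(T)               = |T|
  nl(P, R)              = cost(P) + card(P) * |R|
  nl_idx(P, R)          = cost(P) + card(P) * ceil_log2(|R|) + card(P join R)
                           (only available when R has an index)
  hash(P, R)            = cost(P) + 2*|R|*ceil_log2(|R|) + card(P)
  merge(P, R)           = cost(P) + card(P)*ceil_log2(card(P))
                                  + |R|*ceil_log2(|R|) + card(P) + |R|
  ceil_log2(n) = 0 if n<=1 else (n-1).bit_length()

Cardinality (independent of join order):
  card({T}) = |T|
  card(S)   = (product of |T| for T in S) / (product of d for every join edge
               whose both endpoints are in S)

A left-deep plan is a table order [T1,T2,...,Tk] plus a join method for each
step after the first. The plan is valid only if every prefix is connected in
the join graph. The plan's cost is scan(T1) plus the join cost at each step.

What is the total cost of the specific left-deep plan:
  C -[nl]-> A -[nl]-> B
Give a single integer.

2580200

step 1: scan C: cost=200, card=200
step 2: join A via nl
    card(P join A) = 200*400/(8) = 10000
    cost = 200 + 200*400 = 80200
step 3: join B via nl
    card(P join B) = 10000*250/(40) = 62500
    cost = 80200 + 10000*250 = 2580200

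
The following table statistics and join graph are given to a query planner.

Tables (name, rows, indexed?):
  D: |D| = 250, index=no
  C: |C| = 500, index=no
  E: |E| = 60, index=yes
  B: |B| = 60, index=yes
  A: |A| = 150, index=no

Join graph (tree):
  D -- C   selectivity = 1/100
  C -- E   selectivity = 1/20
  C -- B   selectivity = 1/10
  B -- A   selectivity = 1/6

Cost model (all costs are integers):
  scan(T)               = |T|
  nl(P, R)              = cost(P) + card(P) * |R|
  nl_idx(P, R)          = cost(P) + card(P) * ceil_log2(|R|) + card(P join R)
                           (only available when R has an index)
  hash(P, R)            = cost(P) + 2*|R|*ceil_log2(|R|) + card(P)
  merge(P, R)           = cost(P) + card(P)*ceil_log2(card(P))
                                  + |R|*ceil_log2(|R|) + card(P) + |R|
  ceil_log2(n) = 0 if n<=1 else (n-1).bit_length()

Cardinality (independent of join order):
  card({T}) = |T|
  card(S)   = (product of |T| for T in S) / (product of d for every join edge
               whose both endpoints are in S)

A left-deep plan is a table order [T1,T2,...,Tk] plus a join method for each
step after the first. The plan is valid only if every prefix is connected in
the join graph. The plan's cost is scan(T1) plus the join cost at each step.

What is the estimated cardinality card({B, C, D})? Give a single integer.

Tables in S: B(60), C(500), D(250)
Edges inside S: D-C(d=100), C-B(d=10)
numerator = 60 * 500 * 250 = 7500000
denominator = 100 * 10 = 1000
card(S) = 7500000 / 1000 = 7500

7500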